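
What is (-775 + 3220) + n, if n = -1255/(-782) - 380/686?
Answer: 656094455/268226 ≈ 2446.1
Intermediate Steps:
n = 281885/268226 (n = -1255*(-1/782) - 380*1/686 = 1255/782 - 190/343 = 281885/268226 ≈ 1.0509)
(-775 + 3220) + n = (-775 + 3220) + 281885/268226 = 2445 + 281885/268226 = 656094455/268226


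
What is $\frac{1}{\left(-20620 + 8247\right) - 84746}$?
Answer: $- \frac{1}{97119} \approx -1.0297 \cdot 10^{-5}$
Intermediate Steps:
$\frac{1}{\left(-20620 + 8247\right) - 84746} = \frac{1}{-12373 - 84746} = \frac{1}{-97119} = - \frac{1}{97119}$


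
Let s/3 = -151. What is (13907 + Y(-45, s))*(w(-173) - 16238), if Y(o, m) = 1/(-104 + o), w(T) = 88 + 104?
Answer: -33249590532/149 ≈ -2.2315e+8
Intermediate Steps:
s = -453 (s = 3*(-151) = -453)
w(T) = 192
(13907 + Y(-45, s))*(w(-173) - 16238) = (13907 + 1/(-104 - 45))*(192 - 16238) = (13907 + 1/(-149))*(-16046) = (13907 - 1/149)*(-16046) = (2072142/149)*(-16046) = -33249590532/149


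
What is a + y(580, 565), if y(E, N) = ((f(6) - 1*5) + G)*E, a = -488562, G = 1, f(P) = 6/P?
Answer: -490302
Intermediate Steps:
y(E, N) = -3*E (y(E, N) = ((6/6 - 1*5) + 1)*E = ((6*(⅙) - 5) + 1)*E = ((1 - 5) + 1)*E = (-4 + 1)*E = -3*E)
a + y(580, 565) = -488562 - 3*580 = -488562 - 1740 = -490302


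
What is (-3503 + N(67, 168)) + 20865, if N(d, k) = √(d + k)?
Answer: 17362 + √235 ≈ 17377.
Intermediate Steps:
(-3503 + N(67, 168)) + 20865 = (-3503 + √(67 + 168)) + 20865 = (-3503 + √235) + 20865 = 17362 + √235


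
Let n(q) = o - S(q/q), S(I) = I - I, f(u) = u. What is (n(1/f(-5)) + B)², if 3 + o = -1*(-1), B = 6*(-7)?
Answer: 1936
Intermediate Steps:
B = -42
o = -2 (o = -3 - 1*(-1) = -3 + 1 = -2)
S(I) = 0
n(q) = -2 (n(q) = -2 - 1*0 = -2 + 0 = -2)
(n(1/f(-5)) + B)² = (-2 - 42)² = (-44)² = 1936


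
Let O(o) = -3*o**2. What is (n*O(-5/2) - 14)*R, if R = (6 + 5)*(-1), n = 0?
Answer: 154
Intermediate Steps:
R = -11 (R = 11*(-1) = -11)
(n*O(-5/2) - 14)*R = (0*(-3*(-5/2)**2) - 14)*(-11) = (0*(-3*25/4) - 14)*(-11) = (0*(-75/4) - 14)*(-11) = (0 - 14)*(-11) = -14*(-11) = 154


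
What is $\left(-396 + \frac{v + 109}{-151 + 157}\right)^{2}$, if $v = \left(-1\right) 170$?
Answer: $\frac{5938969}{36} \approx 1.6497 \cdot 10^{5}$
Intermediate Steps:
$v = -170$
$\left(-396 + \frac{v + 109}{-151 + 157}\right)^{2} = \left(-396 + \frac{-170 + 109}{-151 + 157}\right)^{2} = \left(-396 - \frac{61}{6}\right)^{2} = \left(- \frac{2437}{6}\right)^{2} = \frac{5938969}{36}$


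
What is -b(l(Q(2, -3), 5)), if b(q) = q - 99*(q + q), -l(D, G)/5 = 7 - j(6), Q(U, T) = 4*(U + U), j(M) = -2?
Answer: -8865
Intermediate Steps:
Q(U, T) = 8*U (Q(U, T) = 4*(2*U) = 8*U)
l(D, G) = -45 (l(D, G) = -5*(7 - 1*(-2)) = -5*(7 + 2) = -5*9 = -45)
b(q) = -197*q (b(q) = q - 198*q = -197*q)
-b(l(Q(2, -3), 5)) = -(-197)*(-45) = -1*8865 = -8865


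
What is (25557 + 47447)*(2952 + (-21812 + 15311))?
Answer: -259091196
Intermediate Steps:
(25557 + 47447)*(2952 + (-21812 + 15311)) = 73004*(2952 - 6501) = 73004*(-3549) = -259091196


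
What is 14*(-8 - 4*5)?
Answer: -392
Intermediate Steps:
14*(-8 - 4*5) = 14*(-8 - 20) = 14*(-28) = -392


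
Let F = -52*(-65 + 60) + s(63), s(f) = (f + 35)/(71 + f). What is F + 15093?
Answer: 1028700/67 ≈ 15354.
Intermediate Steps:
s(f) = (35 + f)/(71 + f)
F = 17469/67 (F = -52*(-65 + 60) + (35 + 63)/(71 + 63) = -52*(-5) + 98/134 = 260 + (1/134)*98 = 260 + 49/67 = 17469/67 ≈ 260.73)
F + 15093 = 17469/67 + 15093 = 1028700/67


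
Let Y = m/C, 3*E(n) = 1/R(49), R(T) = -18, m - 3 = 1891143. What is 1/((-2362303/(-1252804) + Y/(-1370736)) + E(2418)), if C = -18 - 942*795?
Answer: 2820334223724192/5265834515203685 ≈ 0.53559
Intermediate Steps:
m = 1891146 (m = 3 + 1891143 = 1891146)
C = -748908 (C = -18 - 748890 = -748908)
E(n) = -1/54 (E(n) = (1/3)/(-18) = (1/3)*(-1/18) = -1/54)
Y = -315191/124818 (Y = 1891146/(-748908) = 1891146*(-1/748908) = -315191/124818 ≈ -2.5252)
1/((-2362303/(-1252804) + Y/(-1370736)) + E(2418)) = 1/((-2362303/(-1252804) - 315191/124818/(-1370736)) - 1/54) = 1/((-2362303*(-1/1252804) - 315191/124818*(-1/1370736)) - 1/54) = 1/((2362303/1252804 + 16589/9004869792) - 1/54) = 1/(5318062926754133/2820334223724192 - 1/54) = 1/(5265834515203685/2820334223724192) = 2820334223724192/5265834515203685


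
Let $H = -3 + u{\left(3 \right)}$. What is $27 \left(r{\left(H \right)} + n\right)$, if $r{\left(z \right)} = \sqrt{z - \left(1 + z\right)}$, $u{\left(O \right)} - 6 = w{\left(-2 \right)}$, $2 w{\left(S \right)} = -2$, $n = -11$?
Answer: $-297 + 27 i \approx -297.0 + 27.0 i$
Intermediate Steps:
$w{\left(S \right)} = -1$ ($w{\left(S \right)} = \frac{1}{2} \left(-2\right) = -1$)
$u{\left(O \right)} = 5$ ($u{\left(O \right)} = 6 - 1 = 5$)
$H = 2$ ($H = -3 + 5 = 2$)
$r{\left(z \right)} = i$ ($r{\left(z \right)} = \sqrt{-1} = i$)
$27 \left(r{\left(H \right)} + n\right) = 27 \left(i - 11\right) = 27 \left(-11 + i\right) = -297 + 27 i$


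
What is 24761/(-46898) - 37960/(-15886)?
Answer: 53342109/28654678 ≈ 1.8615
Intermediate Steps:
24761/(-46898) - 37960/(-15886) = 24761*(-1/46898) - 37960*(-1/15886) = -24761/46898 + 1460/611 = 53342109/28654678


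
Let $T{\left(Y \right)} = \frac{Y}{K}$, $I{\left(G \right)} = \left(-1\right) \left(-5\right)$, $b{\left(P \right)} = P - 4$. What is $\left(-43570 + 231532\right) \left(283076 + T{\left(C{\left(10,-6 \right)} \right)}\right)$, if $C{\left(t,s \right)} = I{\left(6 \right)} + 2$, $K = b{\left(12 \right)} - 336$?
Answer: $\frac{8726034444501}{164} \approx 5.3207 \cdot 10^{10}$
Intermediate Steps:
$b{\left(P \right)} = -4 + P$
$K = -328$ ($K = \left(-4 + 12\right) - 336 = 8 - 336 = -328$)
$I{\left(G \right)} = 5$
$C{\left(t,s \right)} = 7$ ($C{\left(t,s \right)} = 5 + 2 = 7$)
$T{\left(Y \right)} = - \frac{Y}{328}$ ($T{\left(Y \right)} = \frac{Y}{-328} = Y \left(- \frac{1}{328}\right) = - \frac{Y}{328}$)
$\left(-43570 + 231532\right) \left(283076 + T{\left(C{\left(10,-6 \right)} \right)}\right) = \left(-43570 + 231532\right) \left(283076 - \frac{7}{328}\right) = 187962 \left(283076 - \frac{7}{328}\right) = 187962 \cdot \frac{92848921}{328} = \frac{8726034444501}{164}$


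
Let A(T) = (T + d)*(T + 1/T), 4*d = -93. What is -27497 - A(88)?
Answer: -11684899/352 ≈ -33196.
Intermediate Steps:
d = -93/4 (d = (1/4)*(-93) = -93/4 ≈ -23.250)
A(T) = (-93/4 + T)*(T + 1/T) (A(T) = (T - 93/4)*(T + 1/T) = (-93/4 + T)*(T + 1/T))
-27497 - A(88) = -27497 - (1 + 88**2 - 93/4*88 - 93/4/88) = -27497 - (1 + 7744 - 2046 - 93/4*1/88) = -27497 - (1 + 7744 - 2046 - 93/352) = -27497 - 1*2005955/352 = -27497 - 2005955/352 = -11684899/352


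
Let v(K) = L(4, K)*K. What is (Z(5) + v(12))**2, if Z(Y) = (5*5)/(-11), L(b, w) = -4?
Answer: 305809/121 ≈ 2527.3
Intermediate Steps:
v(K) = -4*K
Z(Y) = -25/11 (Z(Y) = 25*(-1/11) = -25/11)
(Z(5) + v(12))**2 = (-25/11 - 4*12)**2 = (-25/11 - 48)**2 = (-553/11)**2 = 305809/121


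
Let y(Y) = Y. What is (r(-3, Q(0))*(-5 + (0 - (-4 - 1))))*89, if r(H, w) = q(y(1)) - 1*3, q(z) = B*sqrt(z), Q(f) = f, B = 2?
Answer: 0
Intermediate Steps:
q(z) = 2*sqrt(z)
r(H, w) = -1 (r(H, w) = 2*sqrt(1) - 1*3 = 2*1 - 3 = 2 - 3 = -1)
(r(-3, Q(0))*(-5 + (0 - (-4 - 1))))*89 = -(-5 + (0 - (-4 - 1)))*89 = -(-5 + (0 - 1*(-5)))*89 = -(-5 + (0 + 5))*89 = -(-5 + 5)*89 = -1*0*89 = 0*89 = 0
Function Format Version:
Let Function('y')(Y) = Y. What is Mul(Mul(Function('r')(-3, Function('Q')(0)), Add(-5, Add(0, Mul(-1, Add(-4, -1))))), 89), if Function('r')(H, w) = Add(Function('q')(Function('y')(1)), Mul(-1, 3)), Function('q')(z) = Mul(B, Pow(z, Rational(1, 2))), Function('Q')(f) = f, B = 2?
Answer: 0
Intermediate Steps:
Function('q')(z) = Mul(2, Pow(z, Rational(1, 2)))
Function('r')(H, w) = -1 (Function('r')(H, w) = Add(Mul(2, Pow(1, Rational(1, 2))), Mul(-1, 3)) = Add(Mul(2, 1), -3) = Add(2, -3) = -1)
Mul(Mul(Function('r')(-3, Function('Q')(0)), Add(-5, Add(0, Mul(-1, Add(-4, -1))))), 89) = Mul(Mul(-1, Add(-5, Add(0, Mul(-1, Add(-4, -1))))), 89) = Mul(Mul(-1, Add(-5, Add(0, Mul(-1, -5)))), 89) = Mul(Mul(-1, Add(-5, Add(0, 5))), 89) = Mul(Mul(-1, Add(-5, 5)), 89) = Mul(Mul(-1, 0), 89) = Mul(0, 89) = 0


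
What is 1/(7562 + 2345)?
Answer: 1/9907 ≈ 0.00010094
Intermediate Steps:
1/(7562 + 2345) = 1/9907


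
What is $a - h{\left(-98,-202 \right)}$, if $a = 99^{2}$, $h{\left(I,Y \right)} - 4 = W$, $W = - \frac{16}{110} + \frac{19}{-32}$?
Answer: $\frac{17244021}{1760} \approx 9797.7$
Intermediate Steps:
$W = - \frac{1301}{1760}$ ($W = \left(-16\right) \frac{1}{110} + 19 \left(- \frac{1}{32}\right) = - \frac{8}{55} - \frac{19}{32} = - \frac{1301}{1760} \approx -0.7392$)
$h{\left(I,Y \right)} = \frac{5739}{1760}$ ($h{\left(I,Y \right)} = 4 - \frac{1301}{1760} = \frac{5739}{1760}$)
$a = 9801$
$a - h{\left(-98,-202 \right)} = 9801 - \frac{5739}{1760} = \frac{17244021}{1760}$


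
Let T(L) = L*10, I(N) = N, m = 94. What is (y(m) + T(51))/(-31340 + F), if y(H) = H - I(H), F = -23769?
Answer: -510/55109 ≈ -0.0092544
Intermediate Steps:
y(H) = 0 (y(H) = H - H = 0)
T(L) = 10*L
(y(m) + T(51))/(-31340 + F) = (0 + 10*51)/(-31340 - 23769) = (0 + 510)/(-55109) = 510*(-1/55109) = -510/55109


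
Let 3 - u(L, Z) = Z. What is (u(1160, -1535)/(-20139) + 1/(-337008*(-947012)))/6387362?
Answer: -23373983508929/1954950790811444055168 ≈ -1.1956e-8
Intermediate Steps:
u(L, Z) = 3 - Z
(u(1160, -1535)/(-20139) + 1/(-337008*(-947012)))/6387362 = ((3 - 1*(-1535))/(-20139) + 1/(-337008*(-947012)))/6387362 = ((3 + 1535)*(-1/20139) - 1/337008*(-1/947012))*(1/6387362) = (1538*(-1/20139) + 1/319150620096)*(1/6387362) = (-1538/20139 + 1/319150620096)*(1/6387362) = -23373983508929/306065444672064*1/6387362 = -23373983508929/1954950790811444055168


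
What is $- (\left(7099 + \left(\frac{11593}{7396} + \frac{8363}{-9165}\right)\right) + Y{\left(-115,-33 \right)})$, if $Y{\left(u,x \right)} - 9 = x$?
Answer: $- \frac{479618602597}{67784340} \approx -7075.7$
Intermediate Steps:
$Y{\left(u,x \right)} = 9 + x$
$- (\left(7099 + \left(\frac{11593}{7396} + \frac{8363}{-9165}\right)\right) + Y{\left(-115,-33 \right)}) = - (\left(7099 + \left(\frac{11593}{7396} + \frac{8363}{-9165}\right)\right) + \left(9 - 33\right)) = - (\left(7099 + \left(11593 \cdot \frac{1}{7396} + 8363 \left(- \frac{1}{9165}\right)\right)\right) - 24) = - (\left(7099 + \left(\frac{11593}{7396} - \frac{8363}{9165}\right)\right) - 24) = - (\left(7099 + \frac{44397097}{67784340}\right) - 24) = - (\frac{481245426757}{67784340} - 24) = \left(-1\right) \frac{479618602597}{67784340} = - \frac{479618602597}{67784340}$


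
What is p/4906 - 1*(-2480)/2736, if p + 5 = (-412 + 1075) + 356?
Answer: 466912/419463 ≈ 1.1131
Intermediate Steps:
p = 1014 (p = -5 + ((-412 + 1075) + 356) = -5 + (663 + 356) = -5 + 1019 = 1014)
p/4906 - 1*(-2480)/2736 = 1014/4906 - 1*(-2480)/2736 = 1014*(1/4906) + 2480*(1/2736) = 507/2453 + 155/171 = 466912/419463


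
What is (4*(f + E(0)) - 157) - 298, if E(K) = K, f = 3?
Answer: -443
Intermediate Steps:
(4*(f + E(0)) - 157) - 298 = (4*(3 + 0) - 157) - 298 = (4*3 - 157) - 298 = (12 - 157) - 298 = -145 - 298 = -443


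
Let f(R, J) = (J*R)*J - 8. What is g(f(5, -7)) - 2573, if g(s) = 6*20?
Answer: -2453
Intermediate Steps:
f(R, J) = -8 + R*J² (f(R, J) = R*J² - 8 = -8 + R*J²)
g(s) = 120
g(f(5, -7)) - 2573 = 120 - 2573 = -2453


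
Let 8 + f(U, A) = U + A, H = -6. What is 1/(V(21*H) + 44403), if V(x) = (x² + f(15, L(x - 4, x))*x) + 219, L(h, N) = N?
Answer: 1/75492 ≈ 1.3246e-5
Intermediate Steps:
f(U, A) = -8 + A + U (f(U, A) = -8 + (U + A) = -8 + (A + U) = -8 + A + U)
V(x) = 219 + x² + x*(7 + x) (V(x) = (x² + (-8 + x + 15)*x) + 219 = (x² + (7 + x)*x) + 219 = (x² + x*(7 + x)) + 219 = 219 + x² + x*(7 + x))
1/(V(21*H) + 44403) = 1/((219 + (21*(-6))² + (21*(-6))*(7 + 21*(-6))) + 44403) = 1/((219 + (-126)² - 126*(7 - 126)) + 44403) = 1/((219 + 15876 - 126*(-119)) + 44403) = 1/((219 + 15876 + 14994) + 44403) = 1/(31089 + 44403) = 1/75492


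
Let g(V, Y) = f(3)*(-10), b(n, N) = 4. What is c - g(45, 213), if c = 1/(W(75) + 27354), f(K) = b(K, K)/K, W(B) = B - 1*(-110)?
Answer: 1101563/82617 ≈ 13.333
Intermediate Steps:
W(B) = 110 + B (W(B) = B + 110 = 110 + B)
f(K) = 4/K
c = 1/27539 (c = 1/((110 + 75) + 27354) = 1/(185 + 27354) = 1/27539 ≈ 3.6312e-5)
g(V, Y) = -40/3 (g(V, Y) = (4/3)*(-10) = -40/3)
c - g(45, 213) = 1/27539 - 1*(-40/3) = 1/27539 + 40/3 = 1101563/82617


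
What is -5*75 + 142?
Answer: -233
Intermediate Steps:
-5*75 + 142 = -375 + 142 = -233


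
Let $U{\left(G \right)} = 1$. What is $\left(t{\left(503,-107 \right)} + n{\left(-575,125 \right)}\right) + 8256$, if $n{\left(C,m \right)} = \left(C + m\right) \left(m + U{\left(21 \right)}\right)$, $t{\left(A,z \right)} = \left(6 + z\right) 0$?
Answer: $-48444$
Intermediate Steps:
$t{\left(A,z \right)} = 0$
$n{\left(C,m \right)} = \left(1 + m\right) \left(C + m\right)$ ($n{\left(C,m \right)} = \left(C + m\right) \left(m + 1\right) = \left(C + m\right) \left(1 + m\right) = \left(1 + m\right) \left(C + m\right)$)
$\left(t{\left(503,-107 \right)} + n{\left(-575,125 \right)}\right) + 8256 = \left(0 + \left(-575 + 125 + 125^{2} - 71875\right)\right) + 8256 = \left(0 + \left(-575 + 125 + 15625 - 71875\right)\right) + 8256 = \left(0 - 56700\right) + 8256 = -56700 + 8256 = -48444$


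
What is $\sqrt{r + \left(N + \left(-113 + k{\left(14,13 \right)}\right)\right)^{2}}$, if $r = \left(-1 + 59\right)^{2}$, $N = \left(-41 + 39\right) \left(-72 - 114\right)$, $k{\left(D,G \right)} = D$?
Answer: $\sqrt{77893} \approx 279.09$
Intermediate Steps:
$N = 372$ ($N = \left(-2\right) \left(-186\right) = 372$)
$r = 3364$ ($r = 58^{2} = 3364$)
$\sqrt{r + \left(N + \left(-113 + k{\left(14,13 \right)}\right)\right)^{2}} = \sqrt{3364 + \left(372 + \left(-113 + 14\right)\right)^{2}} = \sqrt{3364 + \left(372 - 99\right)^{2}} = \sqrt{3364 + 273^{2}} = \sqrt{3364 + 74529} = \sqrt{77893}$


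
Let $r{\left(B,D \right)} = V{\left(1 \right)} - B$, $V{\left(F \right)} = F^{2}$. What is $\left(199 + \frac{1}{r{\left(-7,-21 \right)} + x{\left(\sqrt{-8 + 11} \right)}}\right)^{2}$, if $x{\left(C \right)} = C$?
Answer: $\frac{147549612}{3721} - \frac{24294 \sqrt{3}}{3721} \approx 39642.0$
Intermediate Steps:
$r{\left(B,D \right)} = 1 - B$ ($r{\left(B,D \right)} = 1^{2} - B = 1 - B$)
$\left(199 + \frac{1}{r{\left(-7,-21 \right)} + x{\left(\sqrt{-8 + 11} \right)}}\right)^{2} = \left(199 + \frac{1}{\left(1 - -7\right) + \sqrt{-8 + 11}}\right)^{2} = \left(199 + \frac{1}{\left(1 + 7\right) + \sqrt{3}}\right)^{2} = \left(199 + \frac{1}{8 + \sqrt{3}}\right)^{2}$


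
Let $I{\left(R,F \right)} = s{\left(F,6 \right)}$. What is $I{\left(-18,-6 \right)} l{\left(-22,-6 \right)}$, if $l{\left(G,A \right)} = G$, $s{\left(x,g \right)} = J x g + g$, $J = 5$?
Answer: $3828$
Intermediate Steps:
$s{\left(x,g \right)} = g + 5 g x$ ($s{\left(x,g \right)} = 5 x g + g = 5 g x + g = g + 5 g x$)
$I{\left(R,F \right)} = 6 + 30 F$ ($I{\left(R,F \right)} = 6 \left(1 + 5 F\right) = 6 + 30 F$)
$I{\left(-18,-6 \right)} l{\left(-22,-6 \right)} = \left(6 + 30 \left(-6\right)\right) \left(-22\right) = \left(6 - 180\right) \left(-22\right) = \left(-174\right) \left(-22\right) = 3828$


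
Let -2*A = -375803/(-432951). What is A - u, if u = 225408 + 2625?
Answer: -197454606569/865902 ≈ -2.2803e+5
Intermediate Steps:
u = 228033
A = -375803/865902 (A = -(-375803)/(2*(-432951)) = -(-375803)*(-1)/(2*432951) = -½*375803/432951 = -375803/865902 ≈ -0.43400)
A - u = -375803/865902 - 1*228033 = -375803/865902 - 228033 = -197454606569/865902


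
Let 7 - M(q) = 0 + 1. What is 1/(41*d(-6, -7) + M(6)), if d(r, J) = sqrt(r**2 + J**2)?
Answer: -6/142849 + 41*sqrt(85)/142849 ≈ 0.0026042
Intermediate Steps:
M(q) = 6 (M(q) = 7 - (0 + 1) = 7 - 1*1 = 7 - 1 = 6)
d(r, J) = sqrt(J**2 + r**2)
1/(41*d(-6, -7) + M(6)) = 1/(41*sqrt((-7)**2 + (-6)**2) + 6) = 1/(41*sqrt(49 + 36) + 6) = 1/(41*sqrt(85) + 6) = 1/(6 + 41*sqrt(85))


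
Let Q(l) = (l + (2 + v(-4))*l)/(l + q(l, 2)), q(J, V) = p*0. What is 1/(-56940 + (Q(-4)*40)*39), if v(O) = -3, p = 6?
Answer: -1/56940 ≈ -1.7562e-5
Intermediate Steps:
q(J, V) = 0 (q(J, V) = 6*0 = 0)
Q(l) = 0 (Q(l) = (l + (2 - 3)*l)/(l + 0) = (l - l)/l = 0/l = 0)
1/(-56940 + (Q(-4)*40)*39) = 1/(-56940 + (0*40)*39) = 1/(-56940 + 0*39) = 1/(-56940 + 0) = 1/(-56940) = -1/56940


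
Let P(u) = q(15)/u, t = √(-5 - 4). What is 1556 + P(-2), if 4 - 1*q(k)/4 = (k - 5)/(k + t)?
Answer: 60422/39 - 10*I/39 ≈ 1549.3 - 0.25641*I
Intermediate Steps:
t = 3*I (t = √(-9) = 3*I ≈ 3.0*I)
q(k) = 16 - 4*(-5 + k)/(k + 3*I) (q(k) = 16 - 4*(k - 5)/(k + 3*I) = 16 - 4*(-5 + k)/(k + 3*I))
P(u) = 2*(15 - 3*I)*(50 + 12*I)/(117*u) (P(u) = (4*(5 + 3*15 + 12*I)/(15 + 3*I))/u = (4*((15 - 3*I)/234)*(5 + 45 + 12*I))/u = (4*((15 - 3*I)/234)*(50 + 12*I))/u = (2*(15 - 3*I)*(50 + 12*I)/117)/u = 2*(15 - 3*I)*(50 + 12*I)/(117*u))
1556 + P(-2) = 1556 + ((524/39)/(-2) + (20/39)*I/(-2)) = 1556 + ((524/39)*(-½) + (20/39)*I*(-½)) = 1556 + (-262/39 - 10*I/39) = 60422/39 - 10*I/39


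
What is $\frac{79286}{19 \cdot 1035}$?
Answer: $\frac{79286}{19665} \approx 4.0318$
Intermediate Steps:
$\frac{79286}{19 \cdot 1035} = \frac{79286}{19665}$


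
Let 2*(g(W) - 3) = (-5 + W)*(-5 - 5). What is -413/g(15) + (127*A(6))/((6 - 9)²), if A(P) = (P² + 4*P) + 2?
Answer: 373795/423 ≈ 883.68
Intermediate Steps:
A(P) = 2 + P² + 4*P
g(W) = 28 - 5*W (g(W) = 3 + ((-5 + W)*(-5 - 5))/2 = 3 + ((-5 + W)*(-10))/2 = 3 + (50 - 10*W)/2 = 3 + (25 - 5*W) = 28 - 5*W)
-413/g(15) + (127*A(6))/((6 - 9)²) = -413/(28 - 5*15) + (127*(2 + 6² + 4*6))/((6 - 9)²) = -413/(28 - 75) + (127*(2 + 36 + 24))/((-3)²) = -413/(-47) + (127*62)/9 = -413*(-1/47) + 7874*(⅑) = 413/47 + 7874/9 = 373795/423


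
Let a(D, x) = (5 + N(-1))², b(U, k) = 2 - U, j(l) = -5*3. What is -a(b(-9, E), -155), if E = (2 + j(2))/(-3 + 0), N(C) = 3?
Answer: -64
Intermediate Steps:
j(l) = -15
E = 13/3 (E = (2 - 15)/(-3 + 0) = -13/(-3) = -13*(-⅓) = 13/3 ≈ 4.3333)
a(D, x) = 64 (a(D, x) = (5 + 3)² = 8² = 64)
-a(b(-9, E), -155) = -1*64 = -64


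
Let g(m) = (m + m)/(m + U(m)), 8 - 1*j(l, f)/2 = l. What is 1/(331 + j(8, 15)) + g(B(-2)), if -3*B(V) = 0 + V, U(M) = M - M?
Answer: 663/331 ≈ 2.0030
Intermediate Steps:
j(l, f) = 16 - 2*l
U(M) = 0
B(V) = -V/3 (B(V) = -(0 + V)/3 = -V/3)
g(m) = 2 (g(m) = (m + m)/(m + 0) = (2*m)/m = 2)
1/(331 + j(8, 15)) + g(B(-2)) = 1/(331 + (16 - 2*8)) + 2 = 1/(331 + (16 - 16)) + 2 = 1/(331 + 0) + 2 = 1/331 + 2 = 663/331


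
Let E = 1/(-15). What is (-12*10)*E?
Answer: 8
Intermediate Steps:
E = -1/15 ≈ -0.066667
(-12*10)*E = -12*10*(-1/15) = -120*(-1/15) = 8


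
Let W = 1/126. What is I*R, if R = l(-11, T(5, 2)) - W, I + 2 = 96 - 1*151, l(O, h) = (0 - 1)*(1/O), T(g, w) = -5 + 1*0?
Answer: -2185/462 ≈ -4.7294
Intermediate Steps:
T(g, w) = -5 (T(g, w) = -5 + 0 = -5)
l(O, h) = -1/O
W = 1/126 ≈ 0.0079365
I = -57 (I = -2 + (96 - 1*151) = -2 + (96 - 151) = -2 - 55 = -57)
R = 115/1386 (R = -1/(-11) - 1*1/126 = -1*(-1/11) - 1/126 = 1/11 - 1/126 = 115/1386 ≈ 0.082973)
I*R = -57*115/1386 = -2185/462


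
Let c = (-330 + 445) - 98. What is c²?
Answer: 289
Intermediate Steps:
c = 17 (c = 115 - 98 = 17)
c² = 17² = 289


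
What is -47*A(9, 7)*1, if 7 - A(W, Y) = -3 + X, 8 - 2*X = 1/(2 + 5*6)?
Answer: -18095/64 ≈ -282.73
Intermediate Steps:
X = 255/64 (X = 4 - 1/(2*(2 + 5*6)) = 4 - 1/(2*(2 + 30)) = 4 - 1/2/32 = 4 - 1/2*1/32 = 4 - 1/64 = 255/64 ≈ 3.9844)
A(W, Y) = 385/64 (A(W, Y) = 7 - (-3 + 255/64) = 7 - 1*63/64 = 7 - 63/64 = 385/64)
-47*A(9, 7)*1 = -47*385/64*1 = -18095/64*1 = -18095/64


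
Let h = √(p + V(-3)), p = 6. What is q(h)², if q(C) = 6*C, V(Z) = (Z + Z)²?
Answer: 1512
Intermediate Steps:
V(Z) = 4*Z² (V(Z) = (2*Z)² = 4*Z²)
h = √42 (h = √(6 + 4*(-3)²) = √(6 + 4*9) = √(6 + 36) = √42 ≈ 6.4807)
q(h)² = (6*√42)² = 1512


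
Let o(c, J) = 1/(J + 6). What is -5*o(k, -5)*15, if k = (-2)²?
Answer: -75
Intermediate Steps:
k = 4
o(c, J) = 1/(6 + J)
-5*o(k, -5)*15 = -5/(6 - 5)*15 = -5/1*15 = -5*1*15 = -5*15 = -75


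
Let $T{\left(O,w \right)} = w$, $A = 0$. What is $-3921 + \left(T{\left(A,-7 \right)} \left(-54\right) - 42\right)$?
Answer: $-3585$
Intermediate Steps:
$-3921 + \left(T{\left(A,-7 \right)} \left(-54\right) - 42\right) = -3921 - -336 = -3921 + \left(378 - 42\right) = -3921 + 336 = -3585$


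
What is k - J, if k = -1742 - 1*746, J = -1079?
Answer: -1409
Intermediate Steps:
k = -2488 (k = -1742 - 746 = -2488)
k - J = -2488 - 1*(-1079) = -2488 + 1079 = -1409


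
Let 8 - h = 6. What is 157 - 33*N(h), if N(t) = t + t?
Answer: 25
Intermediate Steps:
h = 2 (h = 8 - 1*6 = 8 - 6 = 2)
N(t) = 2*t
157 - 33*N(h) = 157 - 66*2 = 157 - 33*4 = 157 - 132 = 25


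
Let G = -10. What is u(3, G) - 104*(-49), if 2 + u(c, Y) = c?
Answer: 5097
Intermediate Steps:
u(c, Y) = -2 + c
u(3, G) - 104*(-49) = (-2 + 3) - 104*(-49) = 1 + 5096 = 5097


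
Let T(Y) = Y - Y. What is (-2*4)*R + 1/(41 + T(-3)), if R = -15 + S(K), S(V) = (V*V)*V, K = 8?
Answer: -163015/41 ≈ -3976.0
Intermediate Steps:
S(V) = V³ (S(V) = V²*V = V³)
T(Y) = 0
R = 497 (R = -15 + 8³ = -15 + 512 = 497)
(-2*4)*R + 1/(41 + T(-3)) = -2*4*497 + 1/(41 + 0) = -8*497 + 1/41 = -3976 + 1/41 = -163015/41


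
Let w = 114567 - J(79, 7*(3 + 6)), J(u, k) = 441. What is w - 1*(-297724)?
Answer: 411850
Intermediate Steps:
w = 114126 (w = 114567 - 1*441 = 114567 - 441 = 114126)
w - 1*(-297724) = 114126 - 1*(-297724) = 114126 + 297724 = 411850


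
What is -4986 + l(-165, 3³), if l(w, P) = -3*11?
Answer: -5019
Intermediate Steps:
l(w, P) = -33
-4986 + l(-165, 3³) = -4986 - 33 = -5019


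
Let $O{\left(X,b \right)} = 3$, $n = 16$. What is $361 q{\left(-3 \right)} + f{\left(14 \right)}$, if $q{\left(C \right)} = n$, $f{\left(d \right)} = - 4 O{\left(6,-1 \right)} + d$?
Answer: $5778$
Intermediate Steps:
$f{\left(d \right)} = -12 + d$ ($f{\left(d \right)} = \left(-4\right) 3 + d = -12 + d$)
$q{\left(C \right)} = 16$
$361 q{\left(-3 \right)} + f{\left(14 \right)} = 361 \cdot 16 + \left(-12 + 14\right) = 5776 + 2 = 5778$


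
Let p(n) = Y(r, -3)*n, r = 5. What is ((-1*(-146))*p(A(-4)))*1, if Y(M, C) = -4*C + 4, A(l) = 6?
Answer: 14016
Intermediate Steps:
Y(M, C) = 4 - 4*C
p(n) = 16*n (p(n) = (4 - 4*(-3))*n = (4 + 12)*n = 16*n)
((-1*(-146))*p(A(-4)))*1 = ((-1*(-146))*(16*6))*1 = (146*96)*1 = 14016*1 = 14016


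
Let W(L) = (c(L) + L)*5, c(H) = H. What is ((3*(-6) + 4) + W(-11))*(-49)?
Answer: 6076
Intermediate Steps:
W(L) = 10*L (W(L) = (L + L)*5 = (2*L)*5 = 10*L)
((3*(-6) + 4) + W(-11))*(-49) = ((3*(-6) + 4) + 10*(-11))*(-49) = ((-18 + 4) - 110)*(-49) = (-14 - 110)*(-49) = -124*(-49) = 6076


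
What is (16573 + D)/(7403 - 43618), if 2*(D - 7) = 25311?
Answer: -58471/72430 ≈ -0.80728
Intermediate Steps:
D = 25325/2 (D = 7 + (½)*25311 = 7 + 25311/2 = 25325/2 ≈ 12663.)
(16573 + D)/(7403 - 43618) = (16573 + 25325/2)/(7403 - 43618) = (58471/2)/(-36215) = (58471/2)*(-1/36215) = -58471/72430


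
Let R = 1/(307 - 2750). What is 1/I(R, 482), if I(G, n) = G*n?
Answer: -2443/482 ≈ -5.0685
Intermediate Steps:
R = -1/2443 (R = 1/(-2443) = -1/2443 ≈ -0.00040933)
1/I(R, 482) = 1/(-1/2443*482) = 1/(-482/2443) = -2443/482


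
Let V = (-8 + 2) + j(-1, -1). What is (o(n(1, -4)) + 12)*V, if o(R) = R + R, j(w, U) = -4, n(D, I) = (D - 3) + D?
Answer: -100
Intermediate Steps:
n(D, I) = -3 + 2*D (n(D, I) = (-3 + D) + D = -3 + 2*D)
o(R) = 2*R
V = -10 (V = (-8 + 2) - 4 = -6 - 4 = -10)
(o(n(1, -4)) + 12)*V = (2*(-3 + 2*1) + 12)*(-10) = (2*(-3 + 2) + 12)*(-10) = (2*(-1) + 12)*(-10) = (-2 + 12)*(-10) = 10*(-10) = -100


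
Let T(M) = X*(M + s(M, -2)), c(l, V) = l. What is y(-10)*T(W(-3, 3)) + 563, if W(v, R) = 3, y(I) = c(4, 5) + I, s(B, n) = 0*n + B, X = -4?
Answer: 707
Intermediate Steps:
s(B, n) = B (s(B, n) = 0 + B = B)
y(I) = 4 + I
T(M) = -8*M (T(M) = -4*(M + M) = -8*M)
y(-10)*T(W(-3, 3)) + 563 = (4 - 10)*(-8*3) + 563 = -6*(-24) + 563 = 144 + 563 = 707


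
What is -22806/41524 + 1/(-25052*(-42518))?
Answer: -867573580889/1579633668088 ≈ -0.54922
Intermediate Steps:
-22806/41524 + 1/(-25052*(-42518)) = -22806*1/41524 - 1/25052*(-1/42518) = -1629/2966 + 1/1065160936 = -867573580889/1579633668088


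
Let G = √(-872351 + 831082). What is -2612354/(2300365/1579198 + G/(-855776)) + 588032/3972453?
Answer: 64*(-109566421566694651875757*I + 7254835612*√41269)/(3972453*(789599*√41269 + 984298579120*I)) ≈ -1.7934e+6 - 292.26*I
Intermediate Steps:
G = I*√41269 (G = √(-41269) = I*√41269 ≈ 203.15*I)
-2612354/(2300365/1579198 + G/(-855776)) + 588032/3972453 = -2612354/(2300365/1579198 + (I*√41269)/(-855776)) + 588032/3972453 = -2612354/(2300365*(1/1579198) + (I*√41269)*(-1/855776)) + 588032*(1/3972453) = -2612354/(2300365/1579198 - I*√41269/855776) + 588032/3972453 = 588032/3972453 - 2612354/(2300365/1579198 - I*√41269/855776)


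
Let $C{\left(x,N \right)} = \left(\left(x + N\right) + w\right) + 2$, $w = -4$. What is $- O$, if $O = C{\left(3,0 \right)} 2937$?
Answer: $-2937$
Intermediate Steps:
$C{\left(x,N \right)} = -2 + N + x$ ($C{\left(x,N \right)} = \left(\left(x + N\right) - 4\right) + 2 = \left(\left(N + x\right) - 4\right) + 2 = \left(-4 + N + x\right) + 2 = -2 + N + x$)
$O = 2937$ ($O = \left(-2 + 0 + 3\right) 2937 = 1 \cdot 2937 = 2937$)
$- O = \left(-1\right) 2937 = -2937$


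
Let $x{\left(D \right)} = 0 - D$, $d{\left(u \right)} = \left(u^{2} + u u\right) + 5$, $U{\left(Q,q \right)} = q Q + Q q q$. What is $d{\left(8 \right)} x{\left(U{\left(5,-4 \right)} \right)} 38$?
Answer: $-303240$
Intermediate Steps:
$U{\left(Q,q \right)} = Q q + Q q^{2}$
$d{\left(u \right)} = 5 + 2 u^{2}$ ($d{\left(u \right)} = \left(u^{2} + u^{2}\right) + 5 = 2 u^{2} + 5 = 5 + 2 u^{2}$)
$x{\left(D \right)} = - D$
$d{\left(8 \right)} x{\left(U{\left(5,-4 \right)} \right)} 38 = \left(5 + 2 \cdot 8^{2}\right) \left(- 5 \left(-4\right) \left(1 - 4\right)\right) 38 = \left(5 + 2 \cdot 64\right) \left(- 5 \left(-4\right) \left(-3\right)\right) 38 = \left(5 + 128\right) \left(\left(-1\right) 60\right) 38 = 133 \left(-60\right) 38 = \left(-7980\right) 38 = -303240$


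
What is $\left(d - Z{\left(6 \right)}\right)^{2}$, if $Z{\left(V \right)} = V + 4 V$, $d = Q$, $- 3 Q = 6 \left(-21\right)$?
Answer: $144$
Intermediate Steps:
$Q = 42$ ($Q = - \frac{6 \left(-21\right)}{3} = \left(- \frac{1}{3}\right) \left(-126\right) = 42$)
$d = 42$
$Z{\left(V \right)} = 5 V$
$\left(d - Z{\left(6 \right)}\right)^{2} = \left(42 - 5 \cdot 6\right)^{2} = \left(42 - 30\right)^{2} = 12^{2} = 144$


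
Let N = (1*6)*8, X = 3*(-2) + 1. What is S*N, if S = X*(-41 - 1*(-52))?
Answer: -2640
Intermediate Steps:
X = -5 (X = -6 + 1 = -5)
N = 48 (N = 6*8 = 48)
S = -55 (S = -5*(-41 - 1*(-52)) = -5*(-41 + 52) = -5*11 = -55)
S*N = -55*48 = -2640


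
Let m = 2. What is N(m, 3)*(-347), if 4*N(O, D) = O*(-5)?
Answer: 1735/2 ≈ 867.50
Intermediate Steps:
N(O, D) = -5*O/4 (N(O, D) = (O*(-5))/4 = (-5*O)/4 = -5*O/4)
N(m, 3)*(-347) = -5/4*2*(-347) = -5/2*(-347) = 1735/2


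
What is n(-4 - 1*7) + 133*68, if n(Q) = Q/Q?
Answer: 9045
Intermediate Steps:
n(Q) = 1
n(-4 - 1*7) + 133*68 = 1 + 133*68 = 1 + 9044 = 9045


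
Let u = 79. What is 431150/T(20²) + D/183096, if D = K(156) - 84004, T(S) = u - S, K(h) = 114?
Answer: -13161461515/9795636 ≈ -1343.6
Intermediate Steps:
T(S) = 79 - S
D = -83890 (D = 114 - 84004 = -83890)
431150/T(20²) + D/183096 = 431150/(79 - 1*20²) - 83890/183096 = 431150/(79 - 1*400) - 83890*1/183096 = 431150/(79 - 400) - 41945/91548 = 431150/(-321) - 41945/91548 = 431150*(-1/321) - 41945/91548 = -431150/321 - 41945/91548 = -13161461515/9795636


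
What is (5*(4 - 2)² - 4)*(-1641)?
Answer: -26256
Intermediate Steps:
(5*(4 - 2)² - 4)*(-1641) = (5*2² - 4)*(-1641) = (5*4 - 4)*(-1641) = (20 - 4)*(-1641) = 16*(-1641) = -26256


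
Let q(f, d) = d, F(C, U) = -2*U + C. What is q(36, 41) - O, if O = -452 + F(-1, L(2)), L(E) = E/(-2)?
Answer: 492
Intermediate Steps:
L(E) = -E/2 (L(E) = E*(-½) = -E/2)
F(C, U) = C - 2*U
O = -451 (O = -452 + (-1 - (-1)*2) = -452 + (-1 - 2*(-1)) = -452 + (-1 + 2) = -452 + 1 = -451)
q(36, 41) - O = 41 - 1*(-451) = 41 + 451 = 492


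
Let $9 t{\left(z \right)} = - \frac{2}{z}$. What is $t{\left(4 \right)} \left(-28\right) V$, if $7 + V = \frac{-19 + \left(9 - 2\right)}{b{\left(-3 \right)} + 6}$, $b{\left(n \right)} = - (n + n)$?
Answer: $- \frac{112}{9} \approx -12.444$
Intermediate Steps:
$b{\left(n \right)} = - 2 n$
$t{\left(z \right)} = - \frac{2}{9 z}$ ($t{\left(z \right)} = \frac{\left(-2\right) \frac{1}{z}}{9} = - \frac{2}{9 z}$)
$V = -8$ ($V = -7 + \frac{-19 + \left(9 - 2\right)}{\left(-2\right) \left(-3\right) + 6} = -7 + \frac{-19 + \left(9 - 2\right)}{6 + 6} = -7 + \frac{-19 + 7}{12} = -7 - 1 = -8$)
$t{\left(4 \right)} \left(-28\right) V = - \frac{2}{9 \cdot 4} \left(-28\right) \left(-8\right) = \left(- \frac{2}{9}\right) \frac{1}{4} \left(-28\right) \left(-8\right) = \left(- \frac{1}{18}\right) \left(-28\right) \left(-8\right) = \frac{14}{9} \left(-8\right) = - \frac{112}{9}$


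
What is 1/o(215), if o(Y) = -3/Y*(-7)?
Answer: 215/21 ≈ 10.238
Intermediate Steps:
o(Y) = 21/Y
1/o(215) = 1/(21/215) = 215/21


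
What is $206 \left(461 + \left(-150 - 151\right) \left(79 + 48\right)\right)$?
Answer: $-7779796$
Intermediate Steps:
$206 \left(461 + \left(-150 - 151\right) \left(79 + 48\right)\right) = 206 \left(461 - 38227\right) = 206 \left(-37766\right) = -7779796$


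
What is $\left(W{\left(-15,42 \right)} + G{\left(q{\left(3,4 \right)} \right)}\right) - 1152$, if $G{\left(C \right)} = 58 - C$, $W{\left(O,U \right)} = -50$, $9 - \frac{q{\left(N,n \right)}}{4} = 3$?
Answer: $-1168$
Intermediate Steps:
$q{\left(N,n \right)} = 24$ ($q{\left(N,n \right)} = 36 - 12 = 24$)
$\left(W{\left(-15,42 \right)} + G{\left(q{\left(3,4 \right)} \right)}\right) - 1152 = \left(-50 + \left(58 - 24\right)\right) - 1152 = \left(-50 + 34\right) - 1152 = -16 - 1152 = -1168$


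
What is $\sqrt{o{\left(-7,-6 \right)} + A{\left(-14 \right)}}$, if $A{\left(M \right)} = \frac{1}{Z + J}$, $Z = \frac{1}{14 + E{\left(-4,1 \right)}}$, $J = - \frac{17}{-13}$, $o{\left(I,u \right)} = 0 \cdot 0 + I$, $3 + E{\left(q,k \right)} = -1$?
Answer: $\frac{i \sqrt{210633}}{183} \approx 2.5079 i$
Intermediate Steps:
$E{\left(q,k \right)} = -4$ ($E{\left(q,k \right)} = -3 - 1 = -4$)
$o{\left(I,u \right)} = I$ ($o{\left(I,u \right)} = 0 + I = I$)
$J = \frac{17}{13}$ ($J = \left(-17\right) \left(- \frac{1}{13}\right) = \frac{17}{13} \approx 1.3077$)
$Z = \frac{1}{10}$ ($Z = \frac{1}{14 - 4} = \frac{1}{10} \approx 0.1$)
$A{\left(M \right)} = \frac{130}{183}$ ($A{\left(M \right)} = \frac{1}{\frac{1}{10} + \frac{17}{13}} = \frac{1}{\frac{183}{130}} = \frac{130}{183}$)
$\sqrt{o{\left(-7,-6 \right)} + A{\left(-14 \right)}} = \sqrt{-7 + \frac{130}{183}} = \sqrt{- \frac{1151}{183}} = \frac{i \sqrt{210633}}{183}$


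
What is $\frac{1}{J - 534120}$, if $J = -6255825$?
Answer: $- \frac{1}{6789945} \approx -1.4728 \cdot 10^{-7}$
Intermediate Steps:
$\frac{1}{J - 534120} = \frac{1}{-6255825 - 534120} = \frac{1}{-6789945} = - \frac{1}{6789945}$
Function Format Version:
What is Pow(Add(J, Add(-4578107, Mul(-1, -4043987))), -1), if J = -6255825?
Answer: Rational(-1, 6789945) ≈ -1.4728e-7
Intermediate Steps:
Pow(Add(J, Add(-4578107, Mul(-1, -4043987))), -1) = Pow(Add(-6255825, Add(-4578107, Mul(-1, -4043987))), -1) = Pow(Add(-6255825, Add(-4578107, 4043987)), -1) = Pow(Add(-6255825, -534120), -1) = Pow(-6789945, -1) = Rational(-1, 6789945)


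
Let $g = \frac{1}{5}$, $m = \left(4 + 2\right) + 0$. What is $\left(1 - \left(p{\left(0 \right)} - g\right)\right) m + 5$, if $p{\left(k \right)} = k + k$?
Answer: $\frac{61}{5} \approx 12.2$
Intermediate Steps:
$p{\left(k \right)} = 2 k$
$m = 6$ ($m = 6 + 0 = 6$)
$g = \frac{1}{5} \approx 0.2$
$\left(1 - \left(p{\left(0 \right)} - g\right)\right) m + 5 = \left(1 - \left(2 \cdot 0 - \frac{1}{5}\right)\right) 6 + 5 = \left(1 - \left(0 - \frac{1}{5}\right)\right) 6 + 5 = \left(1 - - \frac{1}{5}\right) 6 + 5 = \left(1 + \frac{1}{5}\right) 6 + 5 = \frac{6}{5} \cdot 6 + 5 = \frac{36}{5} + 5 = \frac{61}{5}$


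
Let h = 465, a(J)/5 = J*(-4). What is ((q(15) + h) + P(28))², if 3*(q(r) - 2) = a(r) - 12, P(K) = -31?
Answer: 110224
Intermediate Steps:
a(J) = -20*J (a(J) = 5*(J*(-4)) = 5*(-4*J) = -20*J)
q(r) = -2 - 20*r/3 (q(r) = 2 + (-20*r - 12)/3 = 2 + (-12 - 20*r)/3 = 2 + (-4 - 20*r/3) = -2 - 20*r/3)
((q(15) + h) + P(28))² = (((-2 - 20/3*15) + 465) - 31)² = (((-2 - 100) + 465) - 31)² = ((-102 + 465) - 31)² = (363 - 31)² = 332² = 110224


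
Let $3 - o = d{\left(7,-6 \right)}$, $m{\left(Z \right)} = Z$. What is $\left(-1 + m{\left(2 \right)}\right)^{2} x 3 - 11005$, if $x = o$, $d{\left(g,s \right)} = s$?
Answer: $-10978$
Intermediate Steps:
$o = 9$ ($o = 3 - -6 = 3 + 6 = 9$)
$x = 9$
$\left(-1 + m{\left(2 \right)}\right)^{2} x 3 - 11005 = \left(-1 + 2\right)^{2} \cdot 9 \cdot 3 - 11005 = 1^{2} \cdot 9 \cdot 3 - 11005 = 1 \cdot 9 \cdot 3 - 11005 = 9 \cdot 3 - 11005 = 27 - 11005 = -10978$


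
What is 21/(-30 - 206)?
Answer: -21/236 ≈ -0.088983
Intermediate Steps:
21/(-30 - 206) = 21/(-236) = 21*(-1/236) = -21/236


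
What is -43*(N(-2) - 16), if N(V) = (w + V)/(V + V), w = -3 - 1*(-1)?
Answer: 645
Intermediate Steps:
w = -2 (w = -3 + 1 = -2)
N(V) = (-2 + V)/(2*V) (N(V) = (-2 + V)/(V + V) = (-2 + V)/((2*V)) = (-2 + V)*(1/(2*V)) = (-2 + V)/(2*V))
-43*(N(-2) - 16) = -43*((½)*(-2 - 2)/(-2) - 16) = -43*((½)*(-½)*(-4) - 16) = -43*(1 - 16) = -43*(-15) = 645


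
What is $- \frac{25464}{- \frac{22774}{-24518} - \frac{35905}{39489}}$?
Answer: $- \frac{1540876457133}{1187731} \approx -1.2973 \cdot 10^{6}$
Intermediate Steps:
$- \frac{25464}{- \frac{22774}{-24518} - \frac{35905}{39489}} = - \frac{25464}{\left(-22774\right) \left(- \frac{1}{24518}\right) - \frac{35905}{39489}} = - \frac{25464}{\frac{11387}{12259} - \frac{35905}{39489}} = - \frac{25464}{\frac{9501848}{484095651}} = \left(-25464\right) \frac{484095651}{9501848} = - \frac{1540876457133}{1187731}$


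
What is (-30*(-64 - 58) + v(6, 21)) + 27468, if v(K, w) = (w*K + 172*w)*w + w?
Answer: 109647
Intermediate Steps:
v(K, w) = w + w*(172*w + K*w) (v(K, w) = (K*w + 172*w)*w + w = (172*w + K*w)*w + w = w*(172*w + K*w) + w = w + w*(172*w + K*w))
(-30*(-64 - 58) + v(6, 21)) + 27468 = (-30*(-64 - 58) + 21*(1 + 172*21 + 6*21)) + 27468 = (-30*(-122) + 21*(1 + 3612 + 126)) + 27468 = (3660 + 21*3739) + 27468 = (3660 + 78519) + 27468 = 82179 + 27468 = 109647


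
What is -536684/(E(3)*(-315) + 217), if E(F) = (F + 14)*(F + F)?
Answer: 536684/31913 ≈ 16.817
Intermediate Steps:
E(F) = 2*F*(14 + F) (E(F) = (14 + F)*(2*F) = 2*F*(14 + F))
-536684/(E(3)*(-315) + 217) = -536684/((2*3*(14 + 3))*(-315) + 217) = -536684/((2*3*17)*(-315) + 217) = -536684/(102*(-315) + 217) = -536684/(-32130 + 217) = -536684/(-31913) = -536684*(-1/31913) = 536684/31913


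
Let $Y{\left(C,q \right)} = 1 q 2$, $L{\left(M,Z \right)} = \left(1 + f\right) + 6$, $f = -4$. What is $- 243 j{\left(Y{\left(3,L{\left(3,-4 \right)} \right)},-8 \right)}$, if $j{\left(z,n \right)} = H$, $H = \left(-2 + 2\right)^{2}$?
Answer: $0$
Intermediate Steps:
$L{\left(M,Z \right)} = 3$ ($L{\left(M,Z \right)} = \left(1 - 4\right) + 6 = -3 + 6 = 3$)
$Y{\left(C,q \right)} = 2 q$ ($Y{\left(C,q \right)} = q 2 = 2 q$)
$H = 0$ ($H = 0^{2} = 0$)
$j{\left(z,n \right)} = 0$
$- 243 j{\left(Y{\left(3,L{\left(3,-4 \right)} \right)},-8 \right)} = \left(-243\right) 0 = 0$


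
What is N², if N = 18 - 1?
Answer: 289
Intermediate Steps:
N = 17
N² = 17² = 289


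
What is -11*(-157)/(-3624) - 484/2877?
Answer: -746955/1158472 ≈ -0.64478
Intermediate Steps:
-11*(-157)/(-3624) - 484/2877 = 1727*(-1/3624) - 484*1/2877 = -1727/3624 - 484/2877 = -746955/1158472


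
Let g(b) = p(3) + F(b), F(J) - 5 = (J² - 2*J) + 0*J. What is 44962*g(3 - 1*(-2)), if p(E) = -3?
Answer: 764354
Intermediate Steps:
F(J) = 5 + J² - 2*J (F(J) = 5 + ((J² - 2*J) + 0*J) = 5 + ((J² - 2*J) + 0) = 5 + (J² - 2*J) = 5 + J² - 2*J)
g(b) = 2 + b² - 2*b (g(b) = -3 + (5 + b² - 2*b) = 2 + b² - 2*b)
44962*g(3 - 1*(-2)) = 44962*(2 + (3 - 1*(-2))² - 2*(3 - 1*(-2))) = 44962*(2 + (3 + 2)² - 2*(3 + 2)) = 44962*(2 + 5² - 2*5) = 44962*(2 + 25 - 10) = 44962*17 = 764354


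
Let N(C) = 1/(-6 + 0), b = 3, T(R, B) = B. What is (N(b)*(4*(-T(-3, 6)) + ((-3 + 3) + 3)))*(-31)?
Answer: -217/2 ≈ -108.50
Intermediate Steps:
N(C) = -⅙ (N(C) = 1/(-6) = -⅙)
(N(b)*(4*(-T(-3, 6)) + ((-3 + 3) + 3)))*(-31) = -(4*(-1*6) + ((-3 + 3) + 3))/6*(-31) = -(4*(-6) + (0 + 3))/6*(-31) = -(-24 + 3)/6*(-31) = -⅙*(-21)*(-31) = (7/2)*(-31) = -217/2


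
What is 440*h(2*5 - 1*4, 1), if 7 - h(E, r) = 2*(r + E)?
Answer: -3080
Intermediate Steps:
h(E, r) = 7 - 2*E - 2*r (h(E, r) = 7 - 2*(r + E) = 7 - 2*(E + r) = 7 - (2*E + 2*r) = 7 + (-2*E - 2*r) = 7 - 2*E - 2*r)
440*h(2*5 - 1*4, 1) = 440*(7 - 2*(2*5 - 1*4) - 2*1) = 440*(7 - 2*(10 - 4) - 2) = 440*(7 - 2*6 - 2) = 440*(7 - 12 - 2) = 440*(-7) = -3080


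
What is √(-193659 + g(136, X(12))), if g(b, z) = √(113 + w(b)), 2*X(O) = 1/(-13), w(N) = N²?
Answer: √(-193659 + √18609) ≈ 439.91*I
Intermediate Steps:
X(O) = -1/26 (X(O) = (½)/(-13) = (½)*(-1/13) = -1/26)
g(b, z) = √(113 + b²)
√(-193659 + g(136, X(12))) = √(-193659 + √(113 + 136²)) = √(-193659 + √(113 + 18496)) = √(-193659 + √18609)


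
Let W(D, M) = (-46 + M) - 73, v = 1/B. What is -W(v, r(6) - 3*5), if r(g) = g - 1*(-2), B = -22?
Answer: 126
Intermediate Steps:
r(g) = 2 + g (r(g) = g + 2 = 2 + g)
v = -1/22 (v = 1/(-22) = -1/22 ≈ -0.045455)
W(D, M) = -119 + M
-W(v, r(6) - 3*5) = -(-119 + ((2 + 6) - 3*5)) = -(-119 + (8 - 15)) = -(-119 - 7) = -1*(-126) = 126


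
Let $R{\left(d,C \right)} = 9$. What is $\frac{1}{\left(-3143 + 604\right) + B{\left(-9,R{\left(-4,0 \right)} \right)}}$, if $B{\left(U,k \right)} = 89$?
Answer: $- \frac{1}{2450} \approx -0.00040816$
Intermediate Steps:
$\frac{1}{\left(-3143 + 604\right) + B{\left(-9,R{\left(-4,0 \right)} \right)}} = \frac{1}{\left(-3143 + 604\right) + 89} = \frac{1}{-2539 + 89} = \frac{1}{-2450} = - \frac{1}{2450}$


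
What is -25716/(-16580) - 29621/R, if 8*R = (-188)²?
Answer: -94375723/18312610 ≈ -5.1536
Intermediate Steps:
R = 4418 (R = (⅛)*(-188)² = (⅛)*35344 = 4418)
-25716/(-16580) - 29621/R = -25716/(-16580) - 29621/4418 = -25716*(-1/16580) - 29621*1/4418 = 6429/4145 - 29621/4418 = -94375723/18312610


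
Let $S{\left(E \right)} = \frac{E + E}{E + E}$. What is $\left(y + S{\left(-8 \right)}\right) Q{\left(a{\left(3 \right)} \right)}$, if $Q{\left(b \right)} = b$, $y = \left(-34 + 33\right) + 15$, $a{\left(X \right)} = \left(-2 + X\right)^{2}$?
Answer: $15$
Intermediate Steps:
$S{\left(E \right)} = 1$ ($S{\left(E \right)} = \frac{2 E}{2 E} = 2 E \frac{1}{2 E} = 1$)
$y = 14$ ($y = -1 + 15 = 14$)
$\left(y + S{\left(-8 \right)}\right) Q{\left(a{\left(3 \right)} \right)} = \left(14 + 1\right) \left(-2 + 3\right)^{2} = 15 \cdot 1^{2} = 15 \cdot 1 = 15$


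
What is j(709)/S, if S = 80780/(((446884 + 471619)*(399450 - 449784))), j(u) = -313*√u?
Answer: 7235297045313*√709/40390 ≈ 4.7699e+9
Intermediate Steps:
S = -40390/23115965001 (S = 80780/((918503*(-50334))) = 80780/(-46231930002) = 80780*(-1/46231930002) = -40390/23115965001 ≈ -1.7473e-6)
j(709)/S = (-313*√709)/(-40390/23115965001) = -313*√709*(-23115965001/40390) = 7235297045313*√709/40390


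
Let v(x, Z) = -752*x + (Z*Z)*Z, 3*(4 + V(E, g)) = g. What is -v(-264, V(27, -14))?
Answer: -5342680/27 ≈ -1.9788e+5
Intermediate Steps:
V(E, g) = -4 + g/3
v(x, Z) = Z**3 - 752*x (v(x, Z) = -752*x + Z**2*Z = -752*x + Z**3 = Z**3 - 752*x)
-v(-264, V(27, -14)) = -((-4 + (1/3)*(-14))**3 - 752*(-264)) = -((-4 - 14/3)**3 + 198528) = -((-26/3)**3 + 198528) = -(-17576/27 + 198528) = -1*5342680/27 = -5342680/27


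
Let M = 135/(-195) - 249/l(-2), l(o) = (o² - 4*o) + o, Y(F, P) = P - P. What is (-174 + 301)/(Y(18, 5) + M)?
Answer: -16510/3327 ≈ -4.9624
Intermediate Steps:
Y(F, P) = 0
l(o) = o² - 3*o
M = -3327/130 (M = 135/(-195) - 249*(-1/(2*(-3 - 2))) = 135*(-1/195) - 249/((-2*(-5))) = -9/13 - 249/10 = -3327/130 ≈ -25.592)
(-174 + 301)/(Y(18, 5) + M) = (-174 + 301)/(0 - 3327/130) = 127/(-3327/130) = 127*(-130/3327) = -16510/3327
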